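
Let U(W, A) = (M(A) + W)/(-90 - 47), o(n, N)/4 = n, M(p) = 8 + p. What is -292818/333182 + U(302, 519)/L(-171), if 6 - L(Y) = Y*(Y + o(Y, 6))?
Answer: -2932326262628/3336694952433 ≈ -0.87881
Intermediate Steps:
o(n, N) = 4*n
U(W, A) = -8/137 - A/137 - W/137 (U(W, A) = ((8 + A) + W)/(-90 - 47) = (8 + A + W)/(-137) = (8 + A + W)*(-1/137) = -8/137 - A/137 - W/137)
L(Y) = 6 - 5*Y² (L(Y) = 6 - Y*(Y + 4*Y) = 6 - Y*5*Y = 6 - 5*Y²)
-292818/333182 + U(302, 519)/L(-171) = -292818/333182 + (-8/137 - 1/137*519 - 1/137*302)/(6 - 5*(-171)²) = -292818*1/333182 + (-8/137 - 519/137 - 302/137)/(6 - 5*29241) = -146409/166591 - 829/(137*(6 - 146205)) = -146409/166591 - 829/137/(-146199) = -146409/166591 - 829/137*(-1/146199) = -146409/166591 + 829/20029263 = -2932326262628/3336694952433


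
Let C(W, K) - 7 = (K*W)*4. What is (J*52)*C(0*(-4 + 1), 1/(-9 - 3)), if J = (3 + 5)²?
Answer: 23296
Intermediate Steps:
C(W, K) = 7 + 4*K*W (C(W, K) = 7 + (K*W)*4 = 7 + 4*K*W)
J = 64 (J = 8² = 64)
(J*52)*C(0*(-4 + 1), 1/(-9 - 3)) = (64*52)*(7 + 4*(0*(-4 + 1))/(-9 - 3)) = 3328*(7 + 4*(0*(-3))/(-12)) = 3328*(7 + 4*(-1/12)*0) = 3328*(7 + 0) = 3328*7 = 23296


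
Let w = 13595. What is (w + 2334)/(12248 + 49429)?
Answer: 15929/61677 ≈ 0.25827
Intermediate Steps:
(w + 2334)/(12248 + 49429) = (13595 + 2334)/(12248 + 49429) = 15929/61677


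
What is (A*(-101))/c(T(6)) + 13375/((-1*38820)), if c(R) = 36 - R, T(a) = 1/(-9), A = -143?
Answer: 77565361/194100 ≈ 399.62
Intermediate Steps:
T(a) = -⅑
(A*(-101))/c(T(6)) + 13375/((-1*38820)) = (-143*(-101))/(36 - 1*(-⅑)) + 13375/((-1*38820)) = 14443/(36 + ⅑) + 13375/(-38820) = 14443/(325/9) + 13375*(-1/38820) = 14443*(9/325) - 2675/7764 = 9999/25 - 2675/7764 = 77565361/194100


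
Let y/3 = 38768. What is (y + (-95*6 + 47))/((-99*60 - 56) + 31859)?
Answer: 115781/25863 ≈ 4.4767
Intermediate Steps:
y = 116304 (y = 3*38768 = 116304)
(y + (-95*6 + 47))/((-99*60 - 56) + 31859) = (116304 + (-95*6 + 47))/((-99*60 - 56) + 31859) = (116304 + (-570 + 47))/((-5940 - 56) + 31859) = (116304 - 523)/(-5996 + 31859) = 115781/25863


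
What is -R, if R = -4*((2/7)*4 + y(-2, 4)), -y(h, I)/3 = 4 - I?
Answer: 32/7 ≈ 4.5714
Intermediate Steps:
y(h, I) = -12 + 3*I (y(h, I) = -3*(4 - I) = -12 + 3*I)
R = -32/7 (R = -4*((2/7)*4 + (-12 + 3*4)) = -4*((2*(⅐))*4 + (-12 + 12)) = -4*((2/7)*4 + 0) = -4*(8/7 + 0) = -4*8/7 = -32/7 ≈ -4.5714)
-R = -1*(-32/7) = 32/7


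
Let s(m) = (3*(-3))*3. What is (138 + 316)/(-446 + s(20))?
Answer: -454/473 ≈ -0.95983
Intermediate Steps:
s(m) = -27 (s(m) = -9*3 = -27)
(138 + 316)/(-446 + s(20)) = (138 + 316)/(-446 - 27) = 454/(-473) = 454*(-1/473) = -454/473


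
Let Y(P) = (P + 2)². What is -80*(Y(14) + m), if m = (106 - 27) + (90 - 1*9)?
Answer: -33280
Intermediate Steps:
Y(P) = (2 + P)²
m = 160 (m = 79 + (90 - 9) = 79 + 81 = 160)
-80*(Y(14) + m) = -80*((2 + 14)² + 160) = -80*(16² + 160) = -80*(256 + 160) = -80*416 = -33280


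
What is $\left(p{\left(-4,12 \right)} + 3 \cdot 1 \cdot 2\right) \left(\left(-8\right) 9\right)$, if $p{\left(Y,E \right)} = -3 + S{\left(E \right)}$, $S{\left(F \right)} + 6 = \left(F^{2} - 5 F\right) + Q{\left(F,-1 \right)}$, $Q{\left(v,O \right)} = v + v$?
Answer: $-7560$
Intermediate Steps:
$Q{\left(v,O \right)} = 2 v$
$S{\left(F \right)} = -6 + F^{2} - 3 F$ ($S{\left(F \right)} = -6 + \left(\left(F^{2} - 5 F\right) + 2 F\right) = -6 + \left(F^{2} - 3 F\right) = -6 + F^{2} - 3 F$)
$p{\left(Y,E \right)} = -9 + E^{2} - 3 E$ ($p{\left(Y,E \right)} = -3 - \left(6 - E^{2} + 3 E\right) = -9 + E^{2} - 3 E$)
$\left(p{\left(-4,12 \right)} + 3 \cdot 1 \cdot 2\right) \left(\left(-8\right) 9\right) = \left(\left(-9 + 12^{2} - 36\right) + 3 \cdot 1 \cdot 2\right) \left(\left(-8\right) 9\right) = \left(\left(-9 + 144 - 36\right) + 3 \cdot 2\right) \left(-72\right) = \left(99 + 6\right) \left(-72\right) = 105 \left(-72\right) = -7560$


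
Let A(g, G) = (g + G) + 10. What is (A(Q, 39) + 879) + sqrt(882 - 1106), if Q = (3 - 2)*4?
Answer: 932 + 4*I*sqrt(14) ≈ 932.0 + 14.967*I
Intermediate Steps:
Q = 4 (Q = 1*4 = 4)
A(g, G) = 10 + G + g (A(g, G) = (G + g) + 10 = 10 + G + g)
(A(Q, 39) + 879) + sqrt(882 - 1106) = ((10 + 39 + 4) + 879) + sqrt(882 - 1106) = (53 + 879) + sqrt(-224) = 932 + 4*I*sqrt(14)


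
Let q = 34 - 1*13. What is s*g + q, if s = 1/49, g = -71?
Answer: 958/49 ≈ 19.551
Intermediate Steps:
s = 1/49 ≈ 0.020408
q = 21 (q = 34 - 13 = 21)
s*g + q = (1/49)*(-71) + 21 = -71/49 + 21 = 958/49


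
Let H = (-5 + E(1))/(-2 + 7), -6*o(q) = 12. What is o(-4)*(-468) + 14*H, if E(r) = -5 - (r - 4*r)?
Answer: 4582/5 ≈ 916.40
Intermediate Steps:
o(q) = -2 (o(q) = -1/6*12 = -2)
E(r) = -5 + 3*r (E(r) = -5 - (-3)*r = -5 + 3*r)
H = -7/5 (H = (-5 + (-5 + 3*1))/(-2 + 7) = (-5 + (-5 + 3))/5 = (-5 - 2)*(1/5) = -7*1/5 = -7/5 ≈ -1.4000)
o(-4)*(-468) + 14*H = -2*(-468) + 14*(-7/5) = 936 - 98/5 = 4582/5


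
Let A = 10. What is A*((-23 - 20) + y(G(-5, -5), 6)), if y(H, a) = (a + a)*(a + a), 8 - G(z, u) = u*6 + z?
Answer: 1010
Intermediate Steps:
G(z, u) = 8 - z - 6*u (G(z, u) = 8 - (u*6 + z) = 8 - (6*u + z) = 8 - (z + 6*u) = 8 + (-z - 6*u) = 8 - z - 6*u)
y(H, a) = 4*a**2 (y(H, a) = (2*a)*(2*a) = 4*a**2)
A*((-23 - 20) + y(G(-5, -5), 6)) = 10*((-23 - 20) + 4*6**2) = 10*(-43 + 4*36) = 10*(-43 + 144) = 10*101 = 1010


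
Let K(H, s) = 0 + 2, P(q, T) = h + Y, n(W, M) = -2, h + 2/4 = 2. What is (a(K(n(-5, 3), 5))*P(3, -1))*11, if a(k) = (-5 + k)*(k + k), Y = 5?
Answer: -858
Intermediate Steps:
h = 3/2 (h = -½ + 2 = 3/2 ≈ 1.5000)
P(q, T) = 13/2 (P(q, T) = 3/2 + 5 = 13/2)
K(H, s) = 2
a(k) = 2*k*(-5 + k) (a(k) = (-5 + k)*(2*k) = 2*k*(-5 + k))
(a(K(n(-5, 3), 5))*P(3, -1))*11 = ((2*2*(-5 + 2))*(13/2))*11 = ((2*2*(-3))*(13/2))*11 = -12*13/2*11 = -78*11 = -858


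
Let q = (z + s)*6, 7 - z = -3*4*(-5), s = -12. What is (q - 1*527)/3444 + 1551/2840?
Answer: 97763/349320 ≈ 0.27987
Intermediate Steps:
z = -53 (z = 7 - (-3*4)*(-5) = 7 - (-12)*(-5) = 7 - 1*60 = 7 - 60 = -53)
q = -390 (q = (-53 - 12)*6 = -65*6 = -390)
(q - 1*527)/3444 + 1551/2840 = (-390 - 1*527)/3444 + 1551/2840 = (-390 - 527)*(1/3444) + 1551*(1/2840) = -917*1/3444 + 1551/2840 = -131/492 + 1551/2840 = 97763/349320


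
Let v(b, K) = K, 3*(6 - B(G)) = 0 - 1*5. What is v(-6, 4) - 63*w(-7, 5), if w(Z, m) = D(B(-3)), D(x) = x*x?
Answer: -3699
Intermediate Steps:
B(G) = 23/3 (B(G) = 6 - (0 - 1*5)/3 = 6 - (0 - 5)/3 = 6 - ⅓*(-5) = 6 + 5/3 = 23/3)
D(x) = x²
w(Z, m) = 529/9 (w(Z, m) = (23/3)² = 529/9)
v(-6, 4) - 63*w(-7, 5) = 4 - 63*529/9 = 4 - 3703 = -3699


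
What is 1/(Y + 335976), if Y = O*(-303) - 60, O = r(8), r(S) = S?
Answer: 1/333492 ≈ 2.9986e-6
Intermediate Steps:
O = 8
Y = -2484 (Y = 8*(-303) - 60 = -2424 - 60 = -2484)
1/(Y + 335976) = 1/(-2484 + 335976) = 1/333492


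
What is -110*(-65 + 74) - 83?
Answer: -1073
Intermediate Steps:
-110*(-65 + 74) - 83 = -110*9 - 83 = -990 - 83 = -1073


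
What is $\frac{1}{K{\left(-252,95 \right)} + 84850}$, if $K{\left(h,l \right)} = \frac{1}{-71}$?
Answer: $\frac{71}{6024349} \approx 1.1786 \cdot 10^{-5}$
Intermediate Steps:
$K{\left(h,l \right)} = - \frac{1}{71}$
$\frac{1}{K{\left(-252,95 \right)} + 84850} = \frac{1}{- \frac{1}{71} + 84850} = \frac{1}{\frac{6024349}{71}} = \frac{71}{6024349}$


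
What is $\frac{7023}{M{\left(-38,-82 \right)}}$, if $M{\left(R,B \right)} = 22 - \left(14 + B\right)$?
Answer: $\frac{2341}{30} \approx 78.033$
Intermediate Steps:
$M{\left(R,B \right)} = 8 - B$ ($M{\left(R,B \right)} = 22 - \left(14 + B\right) = 8 - B$)
$\frac{7023}{M{\left(-38,-82 \right)}} = \frac{7023}{8 - -82} = \frac{7023}{8 + 82} = \frac{7023}{90} = 7023 \cdot \frac{1}{90} = \frac{2341}{30}$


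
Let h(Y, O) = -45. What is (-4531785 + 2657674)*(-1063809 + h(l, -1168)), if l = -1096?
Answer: 1993780483794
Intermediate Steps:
(-4531785 + 2657674)*(-1063809 + h(l, -1168)) = (-4531785 + 2657674)*(-1063809 - 45) = -1874111*(-1063854) = 1993780483794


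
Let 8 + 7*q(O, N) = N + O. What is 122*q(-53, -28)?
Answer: -10858/7 ≈ -1551.1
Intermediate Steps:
q(O, N) = -8/7 + N/7 + O/7 (q(O, N) = -8/7 + (N + O)/7 = -8/7 + (N/7 + O/7) = -8/7 + N/7 + O/7)
122*q(-53, -28) = 122*(-8/7 + (⅐)*(-28) + (⅐)*(-53)) = 122*(-8/7 - 4 - 53/7) = 122*(-89/7) = -10858/7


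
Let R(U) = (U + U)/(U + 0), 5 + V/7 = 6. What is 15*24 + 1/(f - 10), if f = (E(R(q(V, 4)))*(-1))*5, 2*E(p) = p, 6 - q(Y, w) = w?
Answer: 5399/15 ≈ 359.93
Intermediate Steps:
V = 7 (V = -35 + 7*6 = -35 + 42 = 7)
q(Y, w) = 6 - w
R(U) = 2 (R(U) = (2*U)/U = 2)
E(p) = p/2
f = -5 (f = (((½)*2)*(-1))*5 = (1*(-1))*5 = -1*5 = -5)
15*24 + 1/(f - 10) = 15*24 + 1/(-5 - 10) = 360 + 1/(-15) = 360 - 1/15 = 5399/15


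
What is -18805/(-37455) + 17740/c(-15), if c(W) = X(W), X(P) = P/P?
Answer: 132894101/7491 ≈ 17741.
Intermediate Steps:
X(P) = 1
c(W) = 1
-18805/(-37455) + 17740/c(-15) = -18805/(-37455) + 17740/1 = -18805*(-1/37455) + 17740*1 = 3761/7491 + 17740 = 132894101/7491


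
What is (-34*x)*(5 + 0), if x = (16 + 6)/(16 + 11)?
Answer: -3740/27 ≈ -138.52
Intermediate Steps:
x = 22/27 ≈ 0.81481
(-34*x)*(5 + 0) = (-34*22/27)*(5 + 0) = -748/27*5 = -3740/27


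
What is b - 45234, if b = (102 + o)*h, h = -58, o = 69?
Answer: -55152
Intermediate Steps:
b = -9918 (b = (102 + 69)*(-58) = 171*(-58) = -9918)
b - 45234 = -9918 - 45234 = -55152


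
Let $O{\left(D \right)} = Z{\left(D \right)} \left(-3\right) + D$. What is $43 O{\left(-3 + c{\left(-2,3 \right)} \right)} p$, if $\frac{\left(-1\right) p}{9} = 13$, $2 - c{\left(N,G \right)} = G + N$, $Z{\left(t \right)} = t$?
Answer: $-20124$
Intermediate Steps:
$c{\left(N,G \right)} = 2 - G - N$ ($c{\left(N,G \right)} = 2 - \left(G + N\right) = 2 - G - N$)
$p = -117$ ($p = \left(-9\right) 13 = -117$)
$O{\left(D \right)} = - 2 D$ ($O{\left(D \right)} = D \left(-3\right) + D = - 3 D + D = - 2 D$)
$43 O{\left(-3 + c{\left(-2,3 \right)} \right)} p = 43 \left(- 2 \left(-3 - -1\right)\right) \left(-117\right) = 43 \left(- 2 \left(-3 + \left(2 - 3 + 2\right)\right)\right) \left(-117\right) = 43 \left(- 2 \left(-3 + 1\right)\right) \left(-117\right) = 43 \left(\left(-2\right) \left(-2\right)\right) \left(-117\right) = 43 \cdot 4 \left(-117\right) = 172 \left(-117\right) = -20124$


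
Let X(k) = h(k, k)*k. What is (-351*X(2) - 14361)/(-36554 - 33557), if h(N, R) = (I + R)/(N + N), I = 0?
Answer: 14712/70111 ≈ 0.20984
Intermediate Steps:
h(N, R) = R/(2*N) (h(N, R) = (0 + R)/(N + N) = R/((2*N)) = R*(1/(2*N)) = R/(2*N))
X(k) = k/2 (X(k) = (k/(2*k))*k = k/2)
(-351*X(2) - 14361)/(-36554 - 33557) = (-351*2/2 - 14361)/(-36554 - 33557) = (-351*1 - 14361)/(-70111) = (-351 - 14361)*(-1/70111) = -14712*(-1/70111) = 14712/70111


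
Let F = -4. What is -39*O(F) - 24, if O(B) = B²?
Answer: -648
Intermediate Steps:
-39*O(F) - 24 = -39*(-4)² - 24 = -39*16 - 24 = -624 - 24 = -648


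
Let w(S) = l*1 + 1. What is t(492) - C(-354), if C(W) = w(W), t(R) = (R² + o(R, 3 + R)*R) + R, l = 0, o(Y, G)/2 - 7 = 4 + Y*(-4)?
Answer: -1683133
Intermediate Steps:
o(Y, G) = 22 - 8*Y (o(Y, G) = 14 + 2*(4 + Y*(-4)) = 14 + 2*(4 - 4*Y) = 14 + (8 - 8*Y) = 22 - 8*Y)
w(S) = 1 (w(S) = 0*1 + 1 = 0 + 1 = 1)
t(R) = R + R² + R*(22 - 8*R) (t(R) = (R² + (22 - 8*R)*R) + R = (R² + R*(22 - 8*R)) + R = R + R² + R*(22 - 8*R))
C(W) = 1
t(492) - C(-354) = 492*(23 - 7*492) - 1*1 = 492*(23 - 3444) - 1 = 492*(-3421) - 1 = -1683132 - 1 = -1683133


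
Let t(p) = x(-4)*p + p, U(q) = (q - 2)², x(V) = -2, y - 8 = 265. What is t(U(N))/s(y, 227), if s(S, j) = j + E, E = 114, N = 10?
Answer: -64/341 ≈ -0.18768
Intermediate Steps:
y = 273 (y = 8 + 265 = 273)
s(S, j) = 114 + j (s(S, j) = j + 114 = 114 + j)
U(q) = (-2 + q)²
t(p) = -p (t(p) = -2*p + p = -p)
t(U(N))/s(y, 227) = (-(-2 + 10)²)/(114 + 227) = -1*8²/341 = -1*64*(1/341) = -64*1/341 = -64/341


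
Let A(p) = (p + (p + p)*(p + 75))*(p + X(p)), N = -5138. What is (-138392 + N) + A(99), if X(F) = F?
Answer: 6697568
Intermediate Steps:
A(p) = 2*p*(p + 2*p*(75 + p)) (A(p) = (p + (p + p)*(p + 75))*(p + p) = (p + (2*p)*(75 + p))*(2*p) = (p + 2*p*(75 + p))*(2*p) = 2*p*(p + 2*p*(75 + p)))
(-138392 + N) + A(99) = (-138392 - 5138) + 99²*(302 + 4*99) = -143530 + 9801*(302 + 396) = -143530 + 9801*698 = -143530 + 6841098 = 6697568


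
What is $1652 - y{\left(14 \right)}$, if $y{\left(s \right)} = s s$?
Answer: $1456$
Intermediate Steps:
$y{\left(s \right)} = s^{2}$
$1652 - y{\left(14 \right)} = 1652 - 14^{2} = 1652 - 196 = 1456$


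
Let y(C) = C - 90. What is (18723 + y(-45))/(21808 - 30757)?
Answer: -6196/2983 ≈ -2.0771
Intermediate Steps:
y(C) = -90 + C
(18723 + y(-45))/(21808 - 30757) = (18723 + (-90 - 45))/(21808 - 30757) = (18723 - 135)/(-8949) = 18588*(-1/8949) = -6196/2983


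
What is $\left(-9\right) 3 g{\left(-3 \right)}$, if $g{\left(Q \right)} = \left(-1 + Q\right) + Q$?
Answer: $189$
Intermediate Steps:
$g{\left(Q \right)} = -1 + 2 Q$
$\left(-9\right) 3 g{\left(-3 \right)} = \left(-9\right) 3 \left(-1 + 2 \left(-3\right)\right) = - 27 \left(-1 - 6\right) = \left(-27\right) \left(-7\right) = 189$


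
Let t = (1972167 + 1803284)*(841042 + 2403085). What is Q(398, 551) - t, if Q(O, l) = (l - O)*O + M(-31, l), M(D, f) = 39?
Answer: -12248042465344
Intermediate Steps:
t = 12248042526277 (t = 3775451*3244127 = 12248042526277)
Q(O, l) = 39 + O*(l - O) (Q(O, l) = (l - O)*O + 39 = O*(l - O) + 39 = 39 + O*(l - O))
Q(398, 551) - t = (39 - 1*398² + 398*551) - 1*12248042526277 = (39 - 1*158404 + 219298) - 12248042526277 = (39 - 158404 + 219298) - 12248042526277 = 60933 - 12248042526277 = -12248042465344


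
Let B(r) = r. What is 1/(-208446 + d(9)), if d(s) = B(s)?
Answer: -1/208437 ≈ -4.7976e-6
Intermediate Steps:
d(s) = s
1/(-208446 + d(9)) = 1/(-208446 + 9) = 1/(-208437) = -1/208437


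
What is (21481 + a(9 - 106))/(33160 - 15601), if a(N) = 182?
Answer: 2407/1951 ≈ 1.2337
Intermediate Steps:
(21481 + a(9 - 106))/(33160 - 15601) = (21481 + 182)/(33160 - 15601) = 21663/17559 = 21663*(1/17559) = 2407/1951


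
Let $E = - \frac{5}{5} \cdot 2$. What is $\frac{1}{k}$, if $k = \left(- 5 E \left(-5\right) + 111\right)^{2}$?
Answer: $\frac{1}{3721} \approx 0.00026874$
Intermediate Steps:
$E = -2$ ($E = \left(-5\right) \frac{1}{5} \cdot 2 = \left(-1\right) 2 = -2$)
$k = 3721$ ($k = \left(\left(-5\right) \left(-2\right) \left(-5\right) + 111\right)^{2} = \left(10 \left(-5\right) + 111\right)^{2} = \left(-50 + 111\right)^{2} = 61^{2} = 3721$)
$\frac{1}{k} = \frac{1}{3721}$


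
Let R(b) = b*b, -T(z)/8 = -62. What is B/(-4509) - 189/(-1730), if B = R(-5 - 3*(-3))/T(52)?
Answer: 26416501/241817670 ≈ 0.10924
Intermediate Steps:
T(z) = 496 (T(z) = -8*(-62) = 496)
R(b) = b²
B = 1/31 (B = (-5 - 3*(-3))²/496 = (-5 + 9)²*(1/496) = 4²*(1/496) = 16*(1/496) = 1/31 ≈ 0.032258)
B/(-4509) - 189/(-1730) = (1/31)/(-4509) - 189/(-1730) = (1/31)*(-1/4509) - 189*(-1/1730) = -1/139779 + 189/1730 = 26416501/241817670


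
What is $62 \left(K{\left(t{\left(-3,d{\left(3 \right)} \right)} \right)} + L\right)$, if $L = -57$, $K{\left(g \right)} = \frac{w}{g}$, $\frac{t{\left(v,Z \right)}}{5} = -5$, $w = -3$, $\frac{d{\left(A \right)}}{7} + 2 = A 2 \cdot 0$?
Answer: $- \frac{88164}{25} \approx -3526.6$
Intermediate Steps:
$d{\left(A \right)} = -14$ ($d{\left(A \right)} = -14 + 7 A 2 \cdot 0 = -14 + 7 \cdot 2 A 0 = -14 + 7 \cdot 0 = -14 + 0 = -14$)
$t{\left(v,Z \right)} = -25$ ($t{\left(v,Z \right)} = 5 \left(-5\right) = -25$)
$K{\left(g \right)} = - \frac{3}{g}$
$62 \left(K{\left(t{\left(-3,d{\left(3 \right)} \right)} \right)} + L\right) = 62 \left(- \frac{3}{-25} - 57\right) = 62 \left(\left(-3\right) \left(- \frac{1}{25}\right) - 57\right) = 62 \left(\frac{3}{25} - 57\right) = 62 \left(- \frac{1422}{25}\right) = - \frac{88164}{25}$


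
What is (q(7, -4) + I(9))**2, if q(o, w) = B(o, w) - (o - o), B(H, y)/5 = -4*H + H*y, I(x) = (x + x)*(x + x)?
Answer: 1936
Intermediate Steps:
I(x) = 4*x**2 (I(x) = (2*x)*(2*x) = 4*x**2)
B(H, y) = -20*H + 5*H*y (B(H, y) = 5*(-4*H + H*y) = -20*H + 5*H*y)
q(o, w) = 5*o*(-4 + w) (q(o, w) = 5*o*(-4 + w) - (o - o) = 5*o*(-4 + w) - 1*0 = 5*o*(-4 + w) + 0 = 5*o*(-4 + w))
(q(7, -4) + I(9))**2 = (5*7*(-4 - 4) + 4*9**2)**2 = (5*7*(-8) + 4*81)**2 = (-280 + 324)**2 = 44**2 = 1936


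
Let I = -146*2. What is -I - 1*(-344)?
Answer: 636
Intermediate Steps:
I = -292
-I - 1*(-344) = -1*(-292) - 1*(-344) = 292 + 344 = 636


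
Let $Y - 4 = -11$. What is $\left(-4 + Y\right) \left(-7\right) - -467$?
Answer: $544$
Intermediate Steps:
$Y = -7$ ($Y = 4 - 11 = -7$)
$\left(-4 + Y\right) \left(-7\right) - -467 = \left(-4 - 7\right) \left(-7\right) - -467 = \left(-11\right) \left(-7\right) + 467 = 77 + 467 = 544$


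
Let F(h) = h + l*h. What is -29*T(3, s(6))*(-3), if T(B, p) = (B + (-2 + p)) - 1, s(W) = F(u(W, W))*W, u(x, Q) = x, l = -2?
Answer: -3132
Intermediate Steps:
F(h) = -h (F(h) = h - 2*h = -h)
s(W) = -W² (s(W) = (-W)*W = -W²)
T(B, p) = -3 + B + p (T(B, p) = (-2 + B + p) - 1 = -3 + B + p)
-29*T(3, s(6))*(-3) = -29*(-3 + 3 - 1*6²)*(-3) = -29*(-3 + 3 - 1*36)*(-3) = -29*(-3 + 3 - 36)*(-3) = -29*(-36)*(-3) = 1044*(-3) = -3132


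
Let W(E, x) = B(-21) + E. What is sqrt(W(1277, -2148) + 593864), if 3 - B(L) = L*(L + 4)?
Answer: sqrt(594787) ≈ 771.22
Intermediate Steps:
B(L) = 3 - L*(4 + L) (B(L) = 3 - L*(L + 4) = 3 - L*(4 + L))
W(E, x) = -354 + E (W(E, x) = (3 - 1*(-21)**2 - 4*(-21)) + E = (3 - 1*441 + 84) + E = (3 - 441 + 84) + E = -354 + E)
sqrt(W(1277, -2148) + 593864) = sqrt((-354 + 1277) + 593864) = sqrt(923 + 593864) = sqrt(594787)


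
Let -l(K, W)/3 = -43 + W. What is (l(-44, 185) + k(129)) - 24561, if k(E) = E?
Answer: -24858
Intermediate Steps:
l(K, W) = 129 - 3*W (l(K, W) = -3*(-43 + W) = 129 - 3*W)
(l(-44, 185) + k(129)) - 24561 = ((129 - 3*185) + 129) - 24561 = ((129 - 555) + 129) - 24561 = (-426 + 129) - 24561 = -297 - 24561 = -24858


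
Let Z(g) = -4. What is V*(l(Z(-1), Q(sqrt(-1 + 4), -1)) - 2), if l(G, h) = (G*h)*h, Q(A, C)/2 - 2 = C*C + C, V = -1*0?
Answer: 0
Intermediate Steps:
V = 0
Q(A, C) = 4 + 2*C + 2*C**2 (Q(A, C) = 4 + 2*(C*C + C) = 4 + 2*(C**2 + C) = 4 + 2*(C + C**2) = 4 + (2*C + 2*C**2) = 4 + 2*C + 2*C**2)
l(G, h) = G*h**2
V*(l(Z(-1), Q(sqrt(-1 + 4), -1)) - 2) = 0*(-4*(4 + 2*(-1) + 2*(-1)**2)**2 - 2) = 0*(-4*(4 - 2 + 2*1)**2 - 2) = 0*(-4*(4 - 2 + 2)**2 - 2) = 0*(-4*4**2 - 2) = 0*(-4*16 - 2) = 0*(-64 - 2) = 0*(-66) = 0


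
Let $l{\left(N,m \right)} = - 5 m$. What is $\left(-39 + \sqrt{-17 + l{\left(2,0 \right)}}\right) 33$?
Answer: $-1287 + 33 i \sqrt{17} \approx -1287.0 + 136.06 i$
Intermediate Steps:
$\left(-39 + \sqrt{-17 + l{\left(2,0 \right)}}\right) 33 = \left(-39 + \sqrt{-17 - 0}\right) 33 = \left(-39 + \sqrt{-17 + 0}\right) 33 = \left(-39 + \sqrt{-17}\right) 33 = \left(-39 + i \sqrt{17}\right) 33 = -1287 + 33 i \sqrt{17}$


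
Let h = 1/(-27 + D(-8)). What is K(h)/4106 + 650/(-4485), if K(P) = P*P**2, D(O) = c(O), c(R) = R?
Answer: -1760447569/12147087750 ≈ -0.14493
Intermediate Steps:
D(O) = O
h = -1/35 (h = 1/(-27 - 8) = 1/(-35) = -1/35 ≈ -0.028571)
K(P) = P**3
K(h)/4106 + 650/(-4485) = (-1/35)**3/4106 + 650/(-4485) = -1/42875*1/4106 + 650*(-1/4485) = -1/176044750 - 10/69 = -1760447569/12147087750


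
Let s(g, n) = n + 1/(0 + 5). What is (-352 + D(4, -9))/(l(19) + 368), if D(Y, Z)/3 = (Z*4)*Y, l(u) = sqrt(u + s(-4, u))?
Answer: -1442560/676929 + 784*sqrt(955)/676929 ≈ -2.0952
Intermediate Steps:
s(g, n) = 1/5 + n (s(g, n) = n + 1/5 = 1/5 + n)
l(u) = sqrt(1/5 + 2*u) (l(u) = sqrt(u + (1/5 + u)) = sqrt(1/5 + 2*u))
D(Y, Z) = 12*Y*Z (D(Y, Z) = 3*((Z*4)*Y) = 3*((4*Z)*Y) = 3*(4*Y*Z) = 12*Y*Z)
(-352 + D(4, -9))/(l(19) + 368) = (-352 + 12*4*(-9))/(sqrt(5 + 50*19)/5 + 368) = (-352 - 432)/(sqrt(5 + 950)/5 + 368) = -784/(sqrt(955)/5 + 368) = -784/(368 + sqrt(955)/5)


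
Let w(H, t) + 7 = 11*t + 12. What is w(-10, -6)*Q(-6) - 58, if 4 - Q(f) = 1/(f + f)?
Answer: -3685/12 ≈ -307.08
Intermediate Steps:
w(H, t) = 5 + 11*t (w(H, t) = -7 + (11*t + 12) = -7 + (12 + 11*t) = 5 + 11*t)
Q(f) = 4 - 1/(2*f) (Q(f) = 4 - 1/(f + f) = 4 - 1/(2*f))
w(-10, -6)*Q(-6) - 58 = (5 + 11*(-6))*(4 - 1/2/(-6)) - 58 = (5 - 66)*(4 - 1/2*(-1/6)) - 58 = -61*(4 + 1/12) - 58 = -61*49/12 - 58 = -2989/12 - 58 = -3685/12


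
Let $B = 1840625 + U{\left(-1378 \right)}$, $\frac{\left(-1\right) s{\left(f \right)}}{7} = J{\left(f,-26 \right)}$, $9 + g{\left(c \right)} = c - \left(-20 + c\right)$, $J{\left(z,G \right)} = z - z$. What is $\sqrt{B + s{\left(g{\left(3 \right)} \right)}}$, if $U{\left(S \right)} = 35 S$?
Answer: $3 \sqrt{199155} \approx 1338.8$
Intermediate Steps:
$J{\left(z,G \right)} = 0$
$g{\left(c \right)} = 11$ ($g{\left(c \right)} = -9 + \left(c - \left(-20 + c\right)\right) = -9 + 20 = 11$)
$s{\left(f \right)} = 0$ ($s{\left(f \right)} = \left(-7\right) 0 = 0$)
$B = 1792395$ ($B = 1840625 + 35 \left(-1378\right) = 1840625 - 48230 = 1792395$)
$\sqrt{B + s{\left(g{\left(3 \right)} \right)}} = \sqrt{1792395 + 0} = \sqrt{1792395} = 3 \sqrt{199155}$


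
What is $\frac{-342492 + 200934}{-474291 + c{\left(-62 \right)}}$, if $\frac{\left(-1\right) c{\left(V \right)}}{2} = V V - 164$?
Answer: $\frac{141558}{481651} \approx 0.2939$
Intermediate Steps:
$c{\left(V \right)} = 328 - 2 V^{2}$ ($c{\left(V \right)} = - 2 \left(V V - 164\right) = - 2 \left(V^{2} - 164\right) = - 2 \left(-164 + V^{2}\right) = 328 - 2 V^{2}$)
$\frac{-342492 + 200934}{-474291 + c{\left(-62 \right)}} = \frac{-342492 + 200934}{-474291 + \left(328 - 2 \left(-62\right)^{2}\right)} = - \frac{141558}{-474291 + \left(328 - 7688\right)} = - \frac{141558}{-474291 - 7360} = - \frac{141558}{-481651} = \left(-141558\right) \left(- \frac{1}{481651}\right) = \frac{141558}{481651}$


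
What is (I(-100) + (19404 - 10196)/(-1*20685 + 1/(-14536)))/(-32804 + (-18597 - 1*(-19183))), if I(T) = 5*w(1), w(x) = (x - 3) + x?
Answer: 1637233293/9687216773098 ≈ 0.00016901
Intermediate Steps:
w(x) = -3 + 2*x (w(x) = (-3 + x) + x = -3 + 2*x)
I(T) = -5 (I(T) = 5*(-3 + 2*1) = 5*(-3 + 2) = 5*(-1) = -5)
(I(-100) + (19404 - 10196)/(-1*20685 + 1/(-14536)))/(-32804 + (-18597 - 1*(-19183))) = (-5 + (19404 - 10196)/(-1*20685 + 1/(-14536)))/(-32804 + (-18597 - 1*(-19183))) = (-5 + 9208/(-20685 - 1/14536))/(-32804 + (-18597 + 19183)) = (-5 + 9208/(-300677161/14536))/(-32804 + 586) = (-5 + 9208*(-14536/300677161))/(-32218) = (-5 - 133847488/300677161)*(-1/32218) = -1637233293/300677161*(-1/32218) = 1637233293/9687216773098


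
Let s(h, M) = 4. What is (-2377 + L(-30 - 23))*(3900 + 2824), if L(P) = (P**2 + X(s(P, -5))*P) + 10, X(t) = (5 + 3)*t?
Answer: -8431896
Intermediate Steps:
X(t) = 8*t
L(P) = 10 + P**2 + 32*P (L(P) = (P**2 + (8*4)*P) + 10 = (P**2 + 32*P) + 10 = 10 + P**2 + 32*P)
(-2377 + L(-30 - 23))*(3900 + 2824) = (-2377 + (10 + (-30 - 23)**2 + 32*(-30 - 23)))*(3900 + 2824) = (-2377 + (10 + (-53)**2 + 32*(-53)))*6724 = (-2377 + (10 + 2809 - 1696))*6724 = (-2377 + 1123)*6724 = -1254*6724 = -8431896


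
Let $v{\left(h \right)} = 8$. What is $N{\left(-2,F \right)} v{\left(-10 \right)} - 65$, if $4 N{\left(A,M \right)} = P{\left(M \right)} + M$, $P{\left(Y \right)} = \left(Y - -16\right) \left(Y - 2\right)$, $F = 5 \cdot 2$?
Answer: $371$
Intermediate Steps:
$F = 10$
$P{\left(Y \right)} = \left(-2 + Y\right) \left(16 + Y\right)$ ($P{\left(Y \right)} = \left(Y + 16\right) \left(-2 + Y\right) = \left(16 + Y\right) \left(-2 + Y\right) = \left(-2 + Y\right) \left(16 + Y\right)$)
$N{\left(A,M \right)} = -8 + \frac{M^{2}}{4} + \frac{15 M}{4}$ ($N{\left(A,M \right)} = \frac{\left(-32 + M^{2} + 14 M\right) + M}{4} = \frac{-32 + M^{2} + 15 M}{4} = -8 + \frac{M^{2}}{4} + \frac{15 M}{4}$)
$N{\left(-2,F \right)} v{\left(-10 \right)} - 65 = \left(-8 + \frac{10^{2}}{4} + \frac{15}{4} \cdot 10\right) 8 - 65 = \left(-8 + \frac{1}{4} \cdot 100 + \frac{75}{2}\right) 8 - 65 = \left(-8 + 25 + \frac{75}{2}\right) 8 - 65 = \frac{109}{2} \cdot 8 - 65 = 436 - 65 = 371$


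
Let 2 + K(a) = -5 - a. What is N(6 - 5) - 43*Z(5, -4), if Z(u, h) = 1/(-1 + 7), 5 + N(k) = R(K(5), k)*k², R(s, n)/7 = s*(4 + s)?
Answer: 3959/6 ≈ 659.83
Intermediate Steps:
K(a) = -7 - a (K(a) = -2 + (-5 - a) = -7 - a)
R(s, n) = 7*s*(4 + s) (R(s, n) = 7*(s*(4 + s)) = 7*s*(4 + s))
N(k) = -5 + 672*k² (N(k) = -5 + (7*(-7 - 1*5)*(4 + (-7 - 1*5)))*k² = -5 + (7*(-7 - 5)*(4 + (-7 - 5)))*k² = -5 + (7*(-12)*(4 - 12))*k² = -5 + (7*(-12)*(-8))*k² = -5 + 672*k²)
Z(u, h) = ⅙ (Z(u, h) = 1/6 = ⅙)
N(6 - 5) - 43*Z(5, -4) = (-5 + 672*(6 - 5)²) - 43*⅙ = (-5 + 672*1²) - 43/6 = (-5 + 672*1) - 43/6 = (-5 + 672) - 43/6 = 667 - 43/6 = 3959/6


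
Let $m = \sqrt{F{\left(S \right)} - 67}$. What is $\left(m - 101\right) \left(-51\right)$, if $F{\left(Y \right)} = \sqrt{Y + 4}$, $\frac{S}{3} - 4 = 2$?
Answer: $5151 - 51 \sqrt{-67 + \sqrt{22}} \approx 5151.0 - 402.58 i$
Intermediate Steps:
$S = 18$ ($S = 12 + 3 \cdot 2 = 12 + 6 = 18$)
$F{\left(Y \right)} = \sqrt{4 + Y}$
$m = \sqrt{-67 + \sqrt{22}}$ ($m = \sqrt{\sqrt{4 + 18} - 67} = \sqrt{\sqrt{22} - 67} = \sqrt{-67 + \sqrt{22}} \approx 7.8936 i$)
$\left(m - 101\right) \left(-51\right) = \left(\sqrt{-67 + \sqrt{22}} - 101\right) \left(-51\right) = \left(-101 + \sqrt{-67 + \sqrt{22}}\right) \left(-51\right) = 5151 - 51 \sqrt{-67 + \sqrt{22}}$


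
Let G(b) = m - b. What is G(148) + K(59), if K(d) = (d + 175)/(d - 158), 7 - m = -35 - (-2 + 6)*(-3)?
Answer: -1324/11 ≈ -120.36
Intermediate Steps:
m = 30 (m = 7 - (-35 - (-2 + 6)*(-3)) = 7 - (-35 - 4*(-3)) = 7 - (-35 - 1*(-12)) = 7 - (-35 + 12) = 7 - 1*(-23) = 7 + 23 = 30)
K(d) = (175 + d)/(-158 + d)
G(b) = 30 - b
G(148) + K(59) = (30 - 1*148) + (175 + 59)/(-158 + 59) = (30 - 148) + 234/(-99) = -118 - 1/99*234 = -118 - 26/11 = -1324/11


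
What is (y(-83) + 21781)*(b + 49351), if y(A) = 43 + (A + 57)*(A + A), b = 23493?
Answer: 1904142160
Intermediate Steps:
y(A) = 43 + 2*A*(57 + A) (y(A) = 43 + (57 + A)*(2*A) = 43 + 2*A*(57 + A))
(y(-83) + 21781)*(b + 49351) = ((43 + 2*(-83)² + 114*(-83)) + 21781)*(23493 + 49351) = ((43 + 2*6889 - 9462) + 21781)*72844 = ((43 + 13778 - 9462) + 21781)*72844 = (4359 + 21781)*72844 = 26140*72844 = 1904142160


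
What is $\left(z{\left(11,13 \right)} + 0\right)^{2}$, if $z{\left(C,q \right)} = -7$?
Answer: $49$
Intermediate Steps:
$\left(z{\left(11,13 \right)} + 0\right)^{2} = \left(-7 + 0\right)^{2} = \left(-7\right)^{2} = 49$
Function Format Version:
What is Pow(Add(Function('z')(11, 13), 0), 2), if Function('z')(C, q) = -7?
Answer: 49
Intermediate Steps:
Pow(Add(Function('z')(11, 13), 0), 2) = Pow(Add(-7, 0), 2) = Pow(-7, 2) = 49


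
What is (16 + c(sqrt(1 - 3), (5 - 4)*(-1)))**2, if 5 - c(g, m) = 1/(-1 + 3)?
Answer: 1681/4 ≈ 420.25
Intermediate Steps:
c(g, m) = 9/2 (c(g, m) = 5 - 1/(-1 + 3) = 5 - 1/2 = 9/2)
(16 + c(sqrt(1 - 3), (5 - 4)*(-1)))**2 = (16 + 9/2)**2 = (41/2)**2 = 1681/4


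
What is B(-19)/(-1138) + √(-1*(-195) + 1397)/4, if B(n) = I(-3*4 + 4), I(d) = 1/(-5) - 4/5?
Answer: 1/1138 + √398/2 ≈ 9.9758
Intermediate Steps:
I(d) = -1 (I(d) = 1*(-⅕) - 4*⅕ = -⅕ - ⅘ = -1)
B(n) = -1
B(-19)/(-1138) + √(-1*(-195) + 1397)/4 = -1/(-1138) + √(-1*(-195) + 1397)/4 = -1*(-1/1138) + √(195 + 1397)*(¼) = 1/1138 + √1592*(¼) = 1/1138 + (2*√398)*(¼) = 1/1138 + √398/2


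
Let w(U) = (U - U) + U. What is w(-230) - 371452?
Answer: -371682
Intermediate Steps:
w(U) = U (w(U) = 0 + U = U)
w(-230) - 371452 = -230 - 371452 = -371682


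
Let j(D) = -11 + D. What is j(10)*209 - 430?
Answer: -639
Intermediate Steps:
j(10)*209 - 430 = (-11 + 10)*209 - 430 = -1*209 - 430 = -209 - 430 = -639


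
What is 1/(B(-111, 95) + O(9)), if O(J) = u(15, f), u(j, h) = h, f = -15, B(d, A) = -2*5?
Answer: -1/25 ≈ -0.040000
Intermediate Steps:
B(d, A) = -10
O(J) = -15
1/(B(-111, 95) + O(9)) = 1/(-10 - 15) = 1/(-25) = -1/25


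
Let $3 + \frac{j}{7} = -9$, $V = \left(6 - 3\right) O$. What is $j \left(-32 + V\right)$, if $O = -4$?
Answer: $3696$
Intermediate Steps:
$V = -12$ ($V = \left(6 - 3\right) \left(-4\right) = 3 \left(-4\right) = -12$)
$j = -84$ ($j = -21 + 7 \left(-9\right) = -21 - 63 = -84$)
$j \left(-32 + V\right) = - 84 \left(-32 - 12\right) = \left(-84\right) \left(-44\right) = 3696$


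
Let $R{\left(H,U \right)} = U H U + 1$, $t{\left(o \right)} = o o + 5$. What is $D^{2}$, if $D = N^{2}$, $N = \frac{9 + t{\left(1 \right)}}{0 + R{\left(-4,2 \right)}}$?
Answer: $1$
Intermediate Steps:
$t{\left(o \right)} = 5 + o^{2}$ ($t{\left(o \right)} = o^{2} + 5 = 5 + o^{2}$)
$R{\left(H,U \right)} = 1 + H U^{2}$ ($R{\left(H,U \right)} = H U U + 1 = H U^{2} + 1 = 1 + H U^{2}$)
$N = -1$ ($N = \frac{9 + \left(5 + 1^{2}\right)}{0 + \left(1 - 4 \cdot 2^{2}\right)} = \frac{9 + \left(5 + 1\right)}{0 + \left(1 - 16\right)} = \frac{9 + 6}{0 + \left(1 - 16\right)} = \frac{15}{0 - 15} = \frac{15}{-15} = 15 \left(- \frac{1}{15}\right) = -1$)
$D = 1$ ($D = \left(-1\right)^{2} = 1$)
$D^{2} = 1^{2} = 1$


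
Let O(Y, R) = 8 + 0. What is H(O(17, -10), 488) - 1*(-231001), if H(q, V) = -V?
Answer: 230513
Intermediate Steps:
O(Y, R) = 8
H(O(17, -10), 488) - 1*(-231001) = -1*488 - 1*(-231001) = -488 + 231001 = 230513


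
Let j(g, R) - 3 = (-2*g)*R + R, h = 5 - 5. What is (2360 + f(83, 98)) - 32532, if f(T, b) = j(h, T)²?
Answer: -22776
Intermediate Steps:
h = 0
j(g, R) = 3 + R - 2*R*g (j(g, R) = 3 + ((-2*g)*R + R) = 3 + (-2*R*g + R) = 3 + (R - 2*R*g) = 3 + R - 2*R*g)
f(T, b) = (3 + T)² (f(T, b) = (3 + T - 2*T*0)² = (3 + T + 0)² = (3 + T)²)
(2360 + f(83, 98)) - 32532 = (2360 + (3 + 83)²) - 32532 = (2360 + 86²) - 32532 = (2360 + 7396) - 32532 = 9756 - 32532 = -22776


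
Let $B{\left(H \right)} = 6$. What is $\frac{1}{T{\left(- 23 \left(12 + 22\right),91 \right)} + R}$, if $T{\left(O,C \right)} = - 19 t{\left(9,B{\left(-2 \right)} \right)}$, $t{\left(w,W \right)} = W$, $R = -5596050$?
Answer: $- \frac{1}{5596164} \approx -1.7869 \cdot 10^{-7}$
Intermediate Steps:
$T{\left(O,C \right)} = -114$ ($T{\left(O,C \right)} = \left(-19\right) 6 = -114$)
$\frac{1}{T{\left(- 23 \left(12 + 22\right),91 \right)} + R} = \frac{1}{-114 - 5596050} = \frac{1}{-5596164} = - \frac{1}{5596164}$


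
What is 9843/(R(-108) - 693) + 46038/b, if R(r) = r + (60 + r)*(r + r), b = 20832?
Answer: 35860829/11072208 ≈ 3.2388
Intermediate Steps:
R(r) = r + 2*r*(60 + r) (R(r) = r + (60 + r)*(2*r) = r + 2*r*(60 + r))
9843/(R(-108) - 693) + 46038/b = 9843/(-108*(121 + 2*(-108)) - 693) + 46038/20832 = 9843/(-108*(121 - 216) - 693) + 46038*(1/20832) = 9843/(-108*(-95) - 693) + 7673/3472 = 9843/(10260 - 693) + 7673/3472 = 9843/9567 + 7673/3472 = 9843*(1/9567) + 7673/3472 = 3281/3189 + 7673/3472 = 35860829/11072208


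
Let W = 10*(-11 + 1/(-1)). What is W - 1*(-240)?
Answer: 120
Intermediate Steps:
W = -120 (W = 10*(-11 - 1) = 10*(-12) = -120)
W - 1*(-240) = -120 - 1*(-240) = -120 + 240 = 120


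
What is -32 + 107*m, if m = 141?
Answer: 15055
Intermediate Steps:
-32 + 107*m = -32 + 107*141 = -32 + 15087 = 15055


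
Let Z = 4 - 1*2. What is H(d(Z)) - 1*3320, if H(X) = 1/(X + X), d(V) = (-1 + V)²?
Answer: -6639/2 ≈ -3319.5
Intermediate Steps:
Z = 2 (Z = 4 - 2 = 2)
H(X) = 1/(2*X)
H(d(Z)) - 1*3320 = 1/(2*((-1 + 2)²)) - 1*3320 = 1/(2*(1²)) - 3320 = (½)/1 - 3320 = (½)*1 - 3320 = ½ - 3320 = -6639/2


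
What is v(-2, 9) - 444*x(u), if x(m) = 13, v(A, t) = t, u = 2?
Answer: -5763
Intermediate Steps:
v(-2, 9) - 444*x(u) = 9 - 444*13 = 9 - 5772 = -5763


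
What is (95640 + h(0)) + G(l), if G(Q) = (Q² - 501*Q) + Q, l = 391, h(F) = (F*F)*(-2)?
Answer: 53021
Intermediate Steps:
h(F) = -2*F² (h(F) = F²*(-2) = -2*F²)
G(Q) = Q² - 500*Q
(95640 + h(0)) + G(l) = (95640 - 2*0²) + 391*(-500 + 391) = (95640 - 2*0) + 391*(-109) = (95640 + 0) - 42619 = 95640 - 42619 = 53021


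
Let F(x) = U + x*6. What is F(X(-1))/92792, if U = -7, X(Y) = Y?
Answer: -13/92792 ≈ -0.00014010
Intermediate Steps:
F(x) = -7 + 6*x (F(x) = -7 + x*6 = -7 + 6*x)
F(X(-1))/92792 = (-7 + 6*(-1))/92792 = (-7 - 6)*(1/92792) = -13*1/92792 = -13/92792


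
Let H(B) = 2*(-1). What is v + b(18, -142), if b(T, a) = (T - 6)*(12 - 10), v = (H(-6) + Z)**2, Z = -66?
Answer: 4648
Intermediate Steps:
H(B) = -2
v = 4624 (v = (-2 - 66)**2 = (-68)**2 = 4624)
b(T, a) = -12 + 2*T (b(T, a) = (-6 + T)*2 = -12 + 2*T)
v + b(18, -142) = 4624 + (-12 + 2*18) = 4624 + (-12 + 36) = 4624 + 24 = 4648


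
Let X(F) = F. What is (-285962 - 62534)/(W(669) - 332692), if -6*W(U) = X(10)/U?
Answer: 699431472/667712849 ≈ 1.0475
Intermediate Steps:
W(U) = -5/(3*U)
(-285962 - 62534)/(W(669) - 332692) = (-285962 - 62534)/(-5/3/669 - 332692) = -348496/(-5/3*1/669 - 332692) = -348496/(-5/2007 - 332692) = -348496/(-667712849/2007) = -348496*(-2007/667712849) = 699431472/667712849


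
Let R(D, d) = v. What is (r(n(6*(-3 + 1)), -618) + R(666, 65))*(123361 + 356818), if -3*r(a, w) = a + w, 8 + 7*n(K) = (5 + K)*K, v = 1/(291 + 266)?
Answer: 162387688787/1671 ≈ 9.7180e+7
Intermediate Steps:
v = 1/557 ≈ 0.0017953
R(D, d) = 1/557
n(K) = -8/7 + K*(5 + K)/7 (n(K) = -8/7 + ((5 + K)*K)/7 = -8/7 + (K*(5 + K))/7 = -8/7 + K*(5 + K)/7)
r(a, w) = -a/3 - w/3 (r(a, w) = -(a + w)/3 = -a/3 - w/3)
(r(n(6*(-3 + 1)), -618) + R(666, 65))*(123361 + 356818) = ((-(-8/7 + (6*(-3 + 1))²/7 + 5*(6*(-3 + 1))/7)/3 - ⅓*(-618)) + 1/557)*(123361 + 356818) = ((-(-8/7 + (6*(-2))²/7 + 5*(6*(-2))/7)/3 + 206) + 1/557)*480179 = ((-(-8/7 + (⅐)*(-12)² + (5/7)*(-12))/3 + 206) + 1/557)*480179 = ((-(-8/7 + (⅐)*144 - 60/7)/3 + 206) + 1/557)*480179 = ((-(-8/7 + 144/7 - 60/7)/3 + 206) + 1/557)*480179 = ((-⅓*76/7 + 206) + 1/557)*480179 = ((-76/21 + 206) + 1/557)*480179 = (4250/21 + 1/557)*480179 = (2367271/11697)*480179 = 162387688787/1671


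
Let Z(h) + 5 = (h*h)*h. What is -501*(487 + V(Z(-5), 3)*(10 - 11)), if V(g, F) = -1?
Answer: -244488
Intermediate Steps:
Z(h) = -5 + h³ (Z(h) = -5 + (h*h)*h = -5 + h²*h = -5 + h³)
-501*(487 + V(Z(-5), 3)*(10 - 11)) = -501*(487 - (10 - 11)) = -501*(487 - 1*(-1)) = -501*(487 + 1) = -501*488 = -244488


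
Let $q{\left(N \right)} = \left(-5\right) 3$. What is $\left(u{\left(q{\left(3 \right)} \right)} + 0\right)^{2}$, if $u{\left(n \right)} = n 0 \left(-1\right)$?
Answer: $0$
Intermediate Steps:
$q{\left(N \right)} = -15$
$u{\left(n \right)} = 0$ ($u{\left(n \right)} = 0 \left(-1\right) = 0$)
$\left(u{\left(q{\left(3 \right)} \right)} + 0\right)^{2} = \left(0 + 0\right)^{2} = 0^{2} = 0$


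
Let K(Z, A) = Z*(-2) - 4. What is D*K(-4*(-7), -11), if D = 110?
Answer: -6600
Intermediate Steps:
K(Z, A) = -4 - 2*Z (K(Z, A) = -2*Z - 4 = -4 - 2*Z)
D*K(-4*(-7), -11) = 110*(-4 - (-8)*(-7)) = 110*(-4 - 2*28) = 110*(-4 - 56) = 110*(-60) = -6600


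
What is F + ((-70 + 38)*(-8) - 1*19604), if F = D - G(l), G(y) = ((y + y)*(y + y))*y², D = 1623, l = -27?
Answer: -2143489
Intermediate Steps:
G(y) = 4*y⁴ (G(y) = ((2*y)*(2*y))*y² = (4*y²)*y² = 4*y⁴)
F = -2124141 (F = 1623 - 4*(-27)⁴ = 1623 - 4*531441 = 1623 - 1*2125764 = 1623 - 2125764 = -2124141)
F + ((-70 + 38)*(-8) - 1*19604) = -2124141 + ((-70 + 38)*(-8) - 1*19604) = -2124141 + (-32*(-8) - 19604) = -2124141 + (256 - 19604) = -2124141 - 19348 = -2143489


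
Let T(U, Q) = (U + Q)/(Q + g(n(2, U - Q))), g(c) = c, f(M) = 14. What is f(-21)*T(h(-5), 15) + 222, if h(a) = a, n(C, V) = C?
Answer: 3914/17 ≈ 230.24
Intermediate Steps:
T(U, Q) = (Q + U)/(2 + Q) (T(U, Q) = (U + Q)/(Q + 2) = (Q + U)/(2 + Q))
f(-21)*T(h(-5), 15) + 222 = 14*((15 - 5)/(2 + 15)) + 222 = 14*(10/17) + 222 = 140/17 + 222 = 3914/17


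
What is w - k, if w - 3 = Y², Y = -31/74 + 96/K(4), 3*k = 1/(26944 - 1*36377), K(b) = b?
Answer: 86636063923/154965324 ≈ 559.07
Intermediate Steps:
k = -1/28299 (k = 1/(3*(26944 - 1*36377)) = 1/(3*(26944 - 36377)) = (⅓)/(-9433) = (⅓)*(-1/9433) = -1/28299 ≈ -3.5337e-5)
Y = 1745/74 (Y = -31/74 + 96/4 = -31*1/74 + 96*(¼) = -31/74 + 24 = 1745/74 ≈ 23.581)
w = 3061453/5476 (w = 3 + (1745/74)² = 3 + 3045025/5476 = 3061453/5476 ≈ 559.07)
w - k = 3061453/5476 - 1*(-1/28299) = 3061453/5476 + 1/28299 = 86636063923/154965324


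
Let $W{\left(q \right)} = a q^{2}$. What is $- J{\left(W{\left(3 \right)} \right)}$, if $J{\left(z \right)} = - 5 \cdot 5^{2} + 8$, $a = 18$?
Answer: $117$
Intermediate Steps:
$W{\left(q \right)} = 18 q^{2}$
$J{\left(z \right)} = -117$ ($J{\left(z \right)} = \left(-5\right) 25 + 8 = -125 + 8 = -117$)
$- J{\left(W{\left(3 \right)} \right)} = \left(-1\right) \left(-117\right) = 117$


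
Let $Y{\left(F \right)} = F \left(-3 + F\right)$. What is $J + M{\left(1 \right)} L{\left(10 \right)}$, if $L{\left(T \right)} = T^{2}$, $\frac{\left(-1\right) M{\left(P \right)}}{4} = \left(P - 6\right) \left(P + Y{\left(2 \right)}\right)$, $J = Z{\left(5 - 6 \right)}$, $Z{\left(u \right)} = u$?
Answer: $-2001$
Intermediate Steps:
$J = -1$ ($J = 5 - 6 = -1$)
$M{\left(P \right)} = - 4 \left(-6 + P\right) \left(-2 + P\right)$ ($M{\left(P \right)} = - 4 \left(P - 6\right) \left(P + 2 \left(-3 + 2\right)\right) = - 4 \left(-6 + P\right) \left(P + 2 \left(-1\right)\right) = - 4 \left(-6 + P\right) \left(P - 2\right) = - 4 \left(-6 + P\right) \left(-2 + P\right)$)
$J + M{\left(1 \right)} L{\left(10 \right)} = -1 + \left(-48 - 4 \cdot 1^{2} + 32 \cdot 1\right) 10^{2} = -1 + \left(-48 - 4 + 32\right) 100 = -1 - 2000 = -2001$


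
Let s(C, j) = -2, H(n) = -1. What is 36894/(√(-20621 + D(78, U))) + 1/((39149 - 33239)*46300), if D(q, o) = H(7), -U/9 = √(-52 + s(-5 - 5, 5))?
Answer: 1/273633000 - 6149*I*√20622/3437 ≈ 3.6545e-9 - 256.92*I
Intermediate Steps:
U = -27*I*√6 (U = -9*√(-52 - 2) = -27*I*√6 ≈ -66.136*I)
D(q, o) = -1
36894/(√(-20621 + D(78, U))) + 1/((39149 - 33239)*46300) = 36894/(√(-20621 - 1)) + 1/((39149 - 33239)*46300) = 36894/(√(-20622)) + (1/46300)/5910 = 36894/((I*√20622)) + (1/5910)*(1/46300) = 36894*(-I*√20622/20622) + 1/273633000 = -6149*I*√20622/3437 + 1/273633000 = 1/273633000 - 6149*I*√20622/3437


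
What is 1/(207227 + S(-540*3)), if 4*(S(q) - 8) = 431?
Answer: 4/829371 ≈ 4.8229e-6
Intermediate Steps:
S(q) = 463/4 (S(q) = 8 + (¼)*431 = 8 + 431/4 = 463/4)
1/(207227 + S(-540*3)) = 1/(207227 + 463/4) = 1/(829371/4) = 4/829371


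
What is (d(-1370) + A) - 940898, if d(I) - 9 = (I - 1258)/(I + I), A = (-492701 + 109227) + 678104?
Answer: -442686758/685 ≈ -6.4626e+5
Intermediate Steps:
A = 294630 (A = -383474 + 678104 = 294630)
d(I) = 9 + (-1258 + I)/(2*I) (d(I) = 9 + (I - 1258)/(I + I) = 9 + (-1258 + I)/((2*I)) = 9 + (-1258 + I)*(1/(2*I)) = 9 + (-1258 + I)/(2*I))
(d(-1370) + A) - 940898 = ((19/2 - 629/(-1370)) + 294630) - 940898 = ((19/2 - 629*(-1/1370)) + 294630) - 940898 = ((19/2 + 629/1370) + 294630) - 940898 = (6822/685 + 294630) - 940898 = 201828372/685 - 940898 = -442686758/685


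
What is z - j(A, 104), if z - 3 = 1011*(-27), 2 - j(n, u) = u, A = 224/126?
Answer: -27192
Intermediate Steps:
A = 16/9 (A = 224*(1/126) = 16/9 ≈ 1.7778)
j(n, u) = 2 - u
z = -27294 (z = 3 + 1011*(-27) = 3 - 27297 = -27294)
z - j(A, 104) = -27294 - (2 - 1*104) = -27294 - (2 - 104) = -27294 - 1*(-102) = -27294 + 102 = -27192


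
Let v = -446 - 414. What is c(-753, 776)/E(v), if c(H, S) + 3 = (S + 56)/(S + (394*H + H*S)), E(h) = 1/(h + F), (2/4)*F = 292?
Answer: 364531692/440117 ≈ 828.26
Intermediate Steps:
F = 584 (F = 2*292 = 584)
v = -860
E(h) = 1/(584 + h) (E(h) = 1/(h + 584) = 1/(584 + h))
c(H, S) = -3 + (56 + S)/(S + 394*H + H*S) (c(H, S) = -3 + (S + 56)/(S + (394*H + H*S)) = -3 + (56 + S)/(S + 394*H + H*S))
c(-753, 776)/E(v) = ((56 - 1182*(-753) - 2*776 - 3*(-753)*776)/(776 + 394*(-753) - 753*776))/(1/(584 - 860)) = ((56 + 890046 - 1552 + 1752984)/(776 - 296682 - 584328))/(1/(-276)) = (2641534/(-880234))/(-1/276) = -1/880234*2641534*(-276) = -1320767/440117*(-276) = 364531692/440117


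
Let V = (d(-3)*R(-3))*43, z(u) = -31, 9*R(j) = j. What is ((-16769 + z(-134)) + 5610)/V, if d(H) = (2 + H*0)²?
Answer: 16785/86 ≈ 195.17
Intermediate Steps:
R(j) = j/9
d(H) = 4 (d(H) = (2 + 0)² = 2² = 4)
V = -172/3 (V = (4*((⅑)*(-3)))*43 = (4*(-⅓))*43 = -4/3*43 = -172/3 ≈ -57.333)
((-16769 + z(-134)) + 5610)/V = ((-16769 - 31) + 5610)/(-172/3) = (-16800 + 5610)*(-3/172) = -11190*(-3/172) = 16785/86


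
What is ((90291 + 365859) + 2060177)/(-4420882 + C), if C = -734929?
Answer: -2516327/5155811 ≈ -0.48806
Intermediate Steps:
((90291 + 365859) + 2060177)/(-4420882 + C) = ((90291 + 365859) + 2060177)/(-4420882 - 734929) = (456150 + 2060177)/(-5155811) = 2516327*(-1/5155811) = -2516327/5155811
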